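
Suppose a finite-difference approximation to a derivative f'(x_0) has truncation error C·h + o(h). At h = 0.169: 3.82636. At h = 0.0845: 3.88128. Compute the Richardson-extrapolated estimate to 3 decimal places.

3.936

Extrapolated value = (2·A(h/2) − A(h)) / (2 − 1)
= (2·3.88128 − 3.82636) / 1
= 3.93620 / 1 = 3.93620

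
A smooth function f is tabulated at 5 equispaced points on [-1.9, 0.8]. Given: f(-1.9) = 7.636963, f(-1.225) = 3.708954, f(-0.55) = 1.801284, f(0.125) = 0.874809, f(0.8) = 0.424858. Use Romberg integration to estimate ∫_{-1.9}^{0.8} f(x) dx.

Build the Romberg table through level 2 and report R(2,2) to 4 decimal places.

R(0,0) (trapezoid, 1 panel, h=2.7000): 10.883458
R(1,0) (trapezoid, 2 panels, h=1.3500): 7.873463
R(2,0) (trapezoid, 4 panels, h=0.6750): 7.030771
R(1,1) = 7.873463 + (7.873463 − 10.883458)/3 = 6.870131
R(2,1) = 7.030771 + (7.030771 − 7.873463)/3 = 6.749874
R(2,2) = 6.749874 + (6.749874 − 6.870131)/15 = 6.741857

6.7419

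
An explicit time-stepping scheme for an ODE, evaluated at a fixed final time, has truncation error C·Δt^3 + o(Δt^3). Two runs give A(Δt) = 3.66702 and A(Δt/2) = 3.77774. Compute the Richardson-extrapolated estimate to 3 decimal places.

3.794

Extrapolated value = (8·A(Δt/2) − A(Δt)) / (8 − 1)
= (8·3.77774 − 3.66702) / 7
= 26.55490 / 7 = 3.79356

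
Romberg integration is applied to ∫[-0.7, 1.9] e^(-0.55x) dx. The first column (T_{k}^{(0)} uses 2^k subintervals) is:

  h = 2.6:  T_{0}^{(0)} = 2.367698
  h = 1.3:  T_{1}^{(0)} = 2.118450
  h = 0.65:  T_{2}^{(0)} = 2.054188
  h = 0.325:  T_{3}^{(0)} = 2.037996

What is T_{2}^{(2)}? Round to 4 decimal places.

2.0326

T_{1}^{(1)} = (4·2.118450 − 2.367698) / 3 = 2.035367
T_{2}^{(1)} = (4·2.054188 − 2.118450) / 3 = 2.032767
T_{2}^{(2)} = (16·2.032767 − 2.035367) / 15 = 2.032594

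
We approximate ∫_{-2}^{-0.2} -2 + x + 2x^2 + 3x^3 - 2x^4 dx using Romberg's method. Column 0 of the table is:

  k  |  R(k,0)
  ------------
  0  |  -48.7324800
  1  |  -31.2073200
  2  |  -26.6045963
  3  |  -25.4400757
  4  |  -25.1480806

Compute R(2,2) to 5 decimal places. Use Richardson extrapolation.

Richardson extrapolation on the trapezoidal column (denominator 4−1=3):
R(1,1) = -31.2073200 + (-31.2073200 − (-48.7324800))/3 = -25.3656000
R(2,1) = (4·(-26.6045963) − (-31.2073200)) / 3 = -25.0703551
R(2,2) = (16·(-25.0703551) − (-25.3656000)) / 15 = -25.0506721

-25.05067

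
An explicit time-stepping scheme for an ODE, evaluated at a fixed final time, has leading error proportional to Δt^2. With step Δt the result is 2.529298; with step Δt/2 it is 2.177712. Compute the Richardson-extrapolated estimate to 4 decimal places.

2.0605

The leading error scales as Δt^2; refining by a factor of 2 reduces it by 2^2 = 4.
Extrapolated value = (4·A(Δt/2) − A(Δt)) / (4 − 1)
= (4·2.177712 − 2.529298) / 3
= 6.181550 / 3 = 2.060517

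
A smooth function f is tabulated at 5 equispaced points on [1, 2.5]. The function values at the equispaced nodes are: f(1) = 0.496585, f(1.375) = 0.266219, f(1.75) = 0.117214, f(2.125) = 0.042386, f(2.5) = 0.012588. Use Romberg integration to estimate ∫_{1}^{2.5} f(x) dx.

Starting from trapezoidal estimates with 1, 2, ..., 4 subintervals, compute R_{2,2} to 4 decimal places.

0.2474

R_{0,0} (trapezoid, 1 panel, h=1.5000): 0.381880
R_{1,0} (trapezoid, 2 panels, h=0.7500): 0.278850
R_{2,0} (trapezoid, 4 panels, h=0.3750): 0.255152
R_{1,1} = 0.278850 + (0.278850 − 0.381880)/3 = 0.244507
R_{2,1} = 0.255152 + (0.255152 − 0.278850)/3 = 0.247253
R_{2,2} = 0.247253 + (0.247253 − 0.244507)/15 = 0.247436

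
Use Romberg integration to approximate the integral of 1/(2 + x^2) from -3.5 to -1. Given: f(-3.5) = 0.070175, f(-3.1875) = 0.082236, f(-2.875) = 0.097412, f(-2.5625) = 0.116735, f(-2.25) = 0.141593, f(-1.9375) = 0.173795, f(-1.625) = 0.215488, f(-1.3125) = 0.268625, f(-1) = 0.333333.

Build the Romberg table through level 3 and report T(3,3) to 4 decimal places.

T(0,0) (trapezoid, 1 panel, h=2.5000): 0.504385
T(1,0) (trapezoid, 2 panels, h=1.2500): 0.429184
T(2,0) (trapezoid, 4 panels, h=0.6250): 0.410154
T(3,0) (trapezoid, 8 panels, h=0.3125): 0.405512
T(1,1) = 0.429184 + (0.429184 − 0.504385)/3 = 0.404117
T(2,1) = 0.410154 + (0.410154 − 0.429184)/3 = 0.403811
T(3,1) = 0.405512 + (0.405512 − 0.410154)/3 = 0.403965
T(2,2) = 0.403811 + (0.403811 − 0.404117)/15 = 0.403791
T(3,2) = 0.403965 + (0.403965 − 0.403811)/15 = 0.403975
T(3,3) = 0.403975 + (0.403975 − 0.403791)/63 = 0.403978

0.4040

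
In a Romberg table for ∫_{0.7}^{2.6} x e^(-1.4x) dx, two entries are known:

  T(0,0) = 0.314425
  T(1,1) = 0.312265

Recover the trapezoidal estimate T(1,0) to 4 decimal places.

From T(1,1) = (4·T(1,0) − T(0,0))/3, solve for T(1,0):
4·T(1,0) = 3·0.312265 + 0.314425 = 1.251220
T(1,0) = 0.312805

0.3128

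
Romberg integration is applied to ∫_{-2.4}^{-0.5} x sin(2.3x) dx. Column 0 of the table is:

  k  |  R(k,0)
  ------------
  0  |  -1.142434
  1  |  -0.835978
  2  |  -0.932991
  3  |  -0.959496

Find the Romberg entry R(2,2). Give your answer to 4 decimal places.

-0.9808

R(1,1) = -0.835978 + (-0.835978 − (-1.142434))/3 = -0.733826
R(2,1) = (4·(-0.932991) − (-0.835978)) / 3 = -0.965329
R(2,2) = -0.965329 + (-0.965329 − (-0.733826))/15 = -0.980763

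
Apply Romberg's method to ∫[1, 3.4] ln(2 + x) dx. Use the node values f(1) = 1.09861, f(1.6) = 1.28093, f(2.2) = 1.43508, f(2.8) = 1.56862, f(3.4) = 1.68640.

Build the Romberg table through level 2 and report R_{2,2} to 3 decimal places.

3.411

R_{0,0} (trapezoid, 1 panel, h=2.4000): 3.34201
R_{1,0} (trapezoid, 2 panels, h=1.2000): 3.39310
R_{2,0} (trapezoid, 4 panels, h=0.6000): 3.40628
R_{1,1} = 3.39310 + (3.39310 − 3.34201)/3 = 3.41013
R_{2,1} = 3.40628 + (3.40628 − 3.39310)/3 = 3.41067
R_{2,2} = 3.41067 + (3.41067 − 3.41013)/15 = 3.41071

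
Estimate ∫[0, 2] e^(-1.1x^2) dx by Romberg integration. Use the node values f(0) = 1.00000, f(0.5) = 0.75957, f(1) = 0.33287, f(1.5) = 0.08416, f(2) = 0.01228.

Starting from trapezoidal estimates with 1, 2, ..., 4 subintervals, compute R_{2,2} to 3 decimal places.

R_{0,0} (trapezoid, 1 panel, h=2.0000): 1.01228
R_{1,0} (trapezoid, 2 panels, h=1.0000): 0.83901
R_{2,0} (trapezoid, 4 panels, h=0.5000): 0.84137
R_{1,1} = 0.83901 + (0.83901 − 1.01228)/3 = 0.78125
R_{2,1} = 0.84137 + (0.84137 − 0.83901)/3 = 0.84216
R_{2,2} = 0.84216 + (0.84216 − 0.78125)/15 = 0.84622

0.846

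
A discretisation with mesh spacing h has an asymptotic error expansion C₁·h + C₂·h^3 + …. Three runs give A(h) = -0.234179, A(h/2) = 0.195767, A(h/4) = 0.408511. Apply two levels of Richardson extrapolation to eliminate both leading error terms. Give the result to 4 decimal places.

0.6206

First eliminate the h term (factor 2^1 = 2):
  B₁ = (2·0.195767 − (-0.234179))/1 = 0.625713
  B₂ = (2·0.408511 − 0.195767)/1 = 0.621255
Then eliminate the h^3 term (factor 2^3 = 8):
  (8·0.621255 − 0.625713)/7 = 0.620618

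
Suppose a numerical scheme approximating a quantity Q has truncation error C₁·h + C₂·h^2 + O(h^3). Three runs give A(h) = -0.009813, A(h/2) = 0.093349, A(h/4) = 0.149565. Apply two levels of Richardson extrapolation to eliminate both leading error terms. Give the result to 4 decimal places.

First eliminate the h term (factor 2^1 = 2):
  B₁ = (2·0.093349 − (-0.009813))/1 = 0.196511
  B₂ = (2·0.149565 − 0.093349)/1 = 0.205781
Then eliminate the h^2 term (factor 2^2 = 4):
  (4·0.205781 − 0.196511)/3 = 0.208871

0.2089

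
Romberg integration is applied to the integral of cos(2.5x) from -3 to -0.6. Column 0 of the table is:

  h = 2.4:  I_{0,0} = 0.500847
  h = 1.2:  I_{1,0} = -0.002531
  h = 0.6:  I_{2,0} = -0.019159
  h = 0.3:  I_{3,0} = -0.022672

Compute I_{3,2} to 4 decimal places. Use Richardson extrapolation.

-0.0238

I_{2,1} = -0.019159 + (-0.019159 − (-0.002531))/3 = -0.024702
I_{3,1} = (4·(-0.022672) − (-0.019159)) / 3 = -0.023843
I_{3,2} = -0.023843 + (-0.023843 − (-0.024702))/15 = -0.023786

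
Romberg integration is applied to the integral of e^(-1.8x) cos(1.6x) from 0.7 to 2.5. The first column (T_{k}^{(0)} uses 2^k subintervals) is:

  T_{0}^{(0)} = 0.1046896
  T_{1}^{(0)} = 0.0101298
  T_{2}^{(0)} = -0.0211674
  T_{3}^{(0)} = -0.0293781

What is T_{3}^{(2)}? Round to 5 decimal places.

Richardson extrapolation on the trapezoidal column (denominator 4−1=3):
T_{2}^{(1)} = -0.0211674 + (-0.0211674 − 0.0101298)/3 = -0.0315998
T_{3}^{(1)} = (4·(-0.0293781) − (-0.0211674)) / 3 = -0.0321150
T_{3}^{(2)} = (16·(-0.0321150) − (-0.0315998)) / 15 = -0.0321493

-0.03215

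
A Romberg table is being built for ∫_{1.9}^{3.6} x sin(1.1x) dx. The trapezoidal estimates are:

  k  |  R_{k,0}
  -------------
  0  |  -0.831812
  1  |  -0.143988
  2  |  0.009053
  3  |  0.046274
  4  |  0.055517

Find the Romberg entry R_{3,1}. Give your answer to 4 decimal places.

0.0587

Richardson extrapolation on the trapezoidal column (denominator 4−1=3):
R_{3,1} = 0.046274 + (0.046274 − 0.009053)/3 = 0.058681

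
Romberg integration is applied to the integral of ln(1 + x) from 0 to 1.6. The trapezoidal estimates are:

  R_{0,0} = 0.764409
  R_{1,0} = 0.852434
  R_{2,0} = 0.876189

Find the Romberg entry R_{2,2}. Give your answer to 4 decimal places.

0.8843

Richardson extrapolation on the trapezoidal column (denominator 4−1=3):
R_{1,1} = 0.852434 + (0.852434 − 0.764409)/3 = 0.881776
R_{2,1} = (4·0.876189 − 0.852434) / 3 = 0.884107
R_{2,2} = (16·0.884107 − 0.881776) / 15 = 0.884262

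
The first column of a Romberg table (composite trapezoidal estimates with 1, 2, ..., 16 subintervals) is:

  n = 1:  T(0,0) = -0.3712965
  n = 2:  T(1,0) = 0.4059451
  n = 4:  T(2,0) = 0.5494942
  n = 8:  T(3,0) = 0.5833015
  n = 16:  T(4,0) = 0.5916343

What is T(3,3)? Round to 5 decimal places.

0.59441

Richardson extrapolation on the trapezoidal column (denominator 4−1=3):
T(1,1) = (4·0.4059451 − (-0.3712965)) / 3 = 0.6650256
T(2,1) = 0.5494942 + (0.5494942 − 0.4059451)/3 = 0.5973439
T(3,1) = (4·0.5833015 − 0.5494942) / 3 = 0.5945706
T(2,2) = 0.5973439 + (0.5973439 − 0.6650256)/15 = 0.5928318
T(3,2) = (16·0.5945706 − 0.5973439) / 15 = 0.5943857
T(3,3) = (64·0.5943857 − 0.5928318) / 63 = 0.5944104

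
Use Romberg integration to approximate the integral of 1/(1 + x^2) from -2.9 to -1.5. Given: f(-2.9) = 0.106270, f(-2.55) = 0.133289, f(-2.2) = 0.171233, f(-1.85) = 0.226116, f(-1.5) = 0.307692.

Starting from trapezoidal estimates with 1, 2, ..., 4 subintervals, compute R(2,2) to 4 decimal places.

R(0,0) (trapezoid, 1 panel, h=1.4000): 0.289773
R(1,0) (trapezoid, 2 panels, h=0.7000): 0.264750
R(2,0) (trapezoid, 4 panels, h=0.3500): 0.258167
R(1,1) = 0.264750 + (0.264750 − 0.289773)/3 = 0.256409
R(2,1) = 0.258167 + (0.258167 − 0.264750)/3 = 0.255973
R(2,2) = 0.255973 + (0.255973 − 0.256409)/15 = 0.255944

0.2559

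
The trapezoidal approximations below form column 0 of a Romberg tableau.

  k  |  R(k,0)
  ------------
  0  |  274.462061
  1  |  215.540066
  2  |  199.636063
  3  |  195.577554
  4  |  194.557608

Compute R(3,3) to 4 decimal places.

Richardson extrapolation on the trapezoidal column (denominator 4−1=3):
R(1,1) = (4·215.540066 − 274.462061) / 3 = 195.899401
R(2,1) = (4·199.636063 − 215.540066) / 3 = 194.334729
R(3,1) = (4·195.577554 − 199.636063) / 3 = 194.224718
R(2,2) = 194.334729 + (194.334729 − 195.899401)/15 = 194.230418
R(3,2) = (16·194.224718 − 194.334729) / 15 = 194.217384
R(3,3) = (64·194.217384 − 194.230418) / 63 = 194.217177
(Column j=1 coincides with Simpson's rule on the same nodes.)

194.2172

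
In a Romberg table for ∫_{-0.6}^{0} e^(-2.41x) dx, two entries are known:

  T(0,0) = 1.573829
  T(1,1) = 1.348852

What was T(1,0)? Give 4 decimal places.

1.4051

From T(1,1) = (4·T(1,0) − T(0,0))/3, solve for T(1,0):
4·T(1,0) = 3·1.348852 + 1.573829 = 5.620385
T(1,0) = 1.405096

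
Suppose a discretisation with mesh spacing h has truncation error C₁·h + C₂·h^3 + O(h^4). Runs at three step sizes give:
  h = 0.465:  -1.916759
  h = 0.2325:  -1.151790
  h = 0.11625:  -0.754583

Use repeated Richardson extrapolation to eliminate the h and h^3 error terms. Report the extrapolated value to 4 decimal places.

-0.3532

First eliminate the h term (factor 2^1 = 2):
  B₁ = (2·(-1.151790) − (-1.916759))/1 = -0.386821
  B₂ = (2·(-0.754583) − (-1.151790))/1 = -0.357376
Then eliminate the h^3 term (factor 2^3 = 8):
  (8·(-0.357376) − (-0.386821))/7 = -0.353170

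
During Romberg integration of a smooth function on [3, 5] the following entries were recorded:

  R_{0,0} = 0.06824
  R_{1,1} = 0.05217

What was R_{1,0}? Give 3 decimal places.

From R_{1,1} = (4·R_{1,0} − R_{0,0})/3, solve for R_{1,0}:
4·R_{1,0} = 3·0.05217 + 0.06824 = 0.22475
R_{1,0} = 0.05619

0.056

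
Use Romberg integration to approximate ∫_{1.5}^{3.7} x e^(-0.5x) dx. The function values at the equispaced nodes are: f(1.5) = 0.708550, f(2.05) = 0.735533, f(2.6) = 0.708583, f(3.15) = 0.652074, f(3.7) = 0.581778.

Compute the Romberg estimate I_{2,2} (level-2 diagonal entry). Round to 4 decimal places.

1.5141

I_{0,0} (trapezoid, 1 panel, h=2.2000): 1.419361
I_{1,0} (trapezoid, 2 panels, h=1.1000): 1.489122
I_{2,0} (trapezoid, 4 panels, h=0.5500): 1.507745
I_{1,1} = 1.489122 + (1.489122 − 1.419361)/3 = 1.512376
I_{2,1} = 1.507745 + (1.507745 − 1.489122)/3 = 1.513953
I_{2,2} = 1.513953 + (1.513953 − 1.512376)/15 = 1.514058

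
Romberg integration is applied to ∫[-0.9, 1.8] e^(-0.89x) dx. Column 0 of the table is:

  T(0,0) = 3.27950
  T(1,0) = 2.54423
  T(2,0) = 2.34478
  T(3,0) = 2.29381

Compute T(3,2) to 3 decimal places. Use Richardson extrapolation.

2.277

Richardson extrapolation on the trapezoidal column (denominator 4−1=3):
T(2,1) = (4·2.34478 − 2.54423) / 3 = 2.27830
T(3,1) = 2.29381 + (2.29381 − 2.34478)/3 = 2.27682
T(3,2) = 2.27682 + (2.27682 − 2.27830)/15 = 2.27672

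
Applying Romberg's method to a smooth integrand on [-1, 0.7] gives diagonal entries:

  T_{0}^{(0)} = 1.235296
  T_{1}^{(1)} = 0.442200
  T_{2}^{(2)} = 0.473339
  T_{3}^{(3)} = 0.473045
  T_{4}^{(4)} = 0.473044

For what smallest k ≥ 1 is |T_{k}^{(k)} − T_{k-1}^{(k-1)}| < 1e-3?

k = 3

|T_{1}^{(1)} − T_{0}^{(0)}| = 0.793096 ≥ 1e-3
|T_{2}^{(2)} − T_{1}^{(1)}| = 0.031139 ≥ 1e-3
|T_{3}^{(3)} − T_{2}^{(2)}| = 0.000294 < 1e-3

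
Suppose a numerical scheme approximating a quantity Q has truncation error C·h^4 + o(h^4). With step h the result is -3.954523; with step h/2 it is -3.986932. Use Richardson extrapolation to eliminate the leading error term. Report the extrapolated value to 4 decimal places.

-3.9891

The leading error scales as h^4; refining by a factor of 2 reduces it by 2^4 = 16.
Extrapolated value = (16·A(h/2) − A(h)) / (16 − 1)
= (16·(-3.986932) − (-3.954523)) / 15
= -59.836389 / 15 = -3.989093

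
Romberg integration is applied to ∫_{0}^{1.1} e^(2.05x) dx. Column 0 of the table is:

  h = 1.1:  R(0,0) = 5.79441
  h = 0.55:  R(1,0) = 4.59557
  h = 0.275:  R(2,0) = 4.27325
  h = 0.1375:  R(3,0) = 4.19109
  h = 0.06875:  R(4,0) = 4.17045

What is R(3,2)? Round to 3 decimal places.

Richardson extrapolation on the trapezoidal column (denominator 4−1=3):
R(2,1) = 4.27325 + (4.27325 − 4.59557)/3 = 4.16581
R(3,1) = (4·4.19109 − 4.27325) / 3 = 4.16370
R(3,2) = 4.16370 + (4.16370 − 4.16581)/15 = 4.16356
(Column j=1 coincides with Simpson's rule on the same nodes.)

4.164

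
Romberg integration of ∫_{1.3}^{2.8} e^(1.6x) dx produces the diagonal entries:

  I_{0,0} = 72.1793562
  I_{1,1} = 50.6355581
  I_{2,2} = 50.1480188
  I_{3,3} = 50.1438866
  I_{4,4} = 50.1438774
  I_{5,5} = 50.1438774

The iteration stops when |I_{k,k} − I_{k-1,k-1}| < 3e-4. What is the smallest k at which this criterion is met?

|I_{1,1} − I_{0,0}| = 21.5437981 ≥ 3e-4
|I_{2,2} − I_{1,1}| = 0.4875393 ≥ 3e-4
|I_{3,3} − I_{2,2}| = 0.0041322 ≥ 3e-4
|I_{4,4} − I_{3,3}| = 0.0000092 < 3e-4

k = 4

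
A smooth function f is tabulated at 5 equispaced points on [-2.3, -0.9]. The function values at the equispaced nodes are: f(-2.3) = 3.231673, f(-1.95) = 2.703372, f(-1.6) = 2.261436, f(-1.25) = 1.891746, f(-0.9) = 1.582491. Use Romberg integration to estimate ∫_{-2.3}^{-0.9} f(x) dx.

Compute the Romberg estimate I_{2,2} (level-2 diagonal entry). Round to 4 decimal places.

I_{0,0} (trapezoid, 1 panel, h=1.4000): 3.369915
I_{1,0} (trapezoid, 2 panels, h=0.7000): 3.267963
I_{2,0} (trapezoid, 4 panels, h=0.3500): 3.242273
I_{1,1} = 3.267963 + (3.267963 − 3.369915)/3 = 3.233979
I_{2,1} = 3.242273 + (3.242273 − 3.267963)/3 = 3.233710
I_{2,2} = 3.233710 + (3.233710 − 3.233979)/15 = 3.233692

3.2337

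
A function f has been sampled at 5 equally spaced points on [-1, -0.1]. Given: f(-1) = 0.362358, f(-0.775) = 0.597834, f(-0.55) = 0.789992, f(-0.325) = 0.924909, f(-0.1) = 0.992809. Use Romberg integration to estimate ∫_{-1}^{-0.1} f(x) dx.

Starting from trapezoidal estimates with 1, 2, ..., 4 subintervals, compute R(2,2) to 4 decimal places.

R(0,0) (trapezoid, 1 panel, h=0.9000): 0.609825
R(1,0) (trapezoid, 2 panels, h=0.4500): 0.660409
R(2,0) (trapezoid, 4 panels, h=0.2250): 0.672822
R(1,1) = 0.660409 + (0.660409 − 0.609825)/3 = 0.677270
R(2,1) = 0.672822 + (0.672822 − 0.660409)/3 = 0.676960
R(2,2) = 0.676960 + (0.676960 − 0.677270)/15 = 0.676939

0.6769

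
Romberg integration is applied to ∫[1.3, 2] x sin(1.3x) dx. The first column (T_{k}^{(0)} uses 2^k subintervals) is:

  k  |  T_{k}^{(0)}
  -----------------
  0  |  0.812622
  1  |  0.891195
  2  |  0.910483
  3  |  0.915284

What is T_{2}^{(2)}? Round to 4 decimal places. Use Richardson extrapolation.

0.9169

T_{1}^{(1)} = (4·0.891195 − 0.812622) / 3 = 0.917386
T_{2}^{(1)} = (4·0.910483 − 0.891195) / 3 = 0.916912
T_{2}^{(2)} = (16·0.916912 − 0.917386) / 15 = 0.916880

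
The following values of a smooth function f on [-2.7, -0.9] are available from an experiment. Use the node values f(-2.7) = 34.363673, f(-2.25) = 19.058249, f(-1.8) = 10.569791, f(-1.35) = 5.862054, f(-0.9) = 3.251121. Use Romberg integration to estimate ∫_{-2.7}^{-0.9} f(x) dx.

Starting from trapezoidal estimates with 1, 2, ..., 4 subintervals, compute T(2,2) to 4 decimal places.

T(0,0) (trapezoid, 1 panel, h=1.8000): 33.853315
T(1,0) (trapezoid, 2 panels, h=0.9000): 26.439469
T(2,0) (trapezoid, 4 panels, h=0.4500): 24.433871
T(1,1) = 26.439469 + (26.439469 − 33.853315)/3 = 23.968187
T(2,1) = 24.433871 + (24.433871 − 26.439469)/3 = 23.765338
T(2,2) = 23.765338 + (23.765338 − 23.968187)/15 = 23.751815

23.7518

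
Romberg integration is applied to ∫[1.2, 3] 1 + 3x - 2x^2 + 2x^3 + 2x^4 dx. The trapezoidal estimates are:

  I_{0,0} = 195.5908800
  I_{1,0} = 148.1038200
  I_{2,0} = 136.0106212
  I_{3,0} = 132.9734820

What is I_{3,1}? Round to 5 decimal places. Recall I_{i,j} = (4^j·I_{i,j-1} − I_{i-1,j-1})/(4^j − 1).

131.96110

I_{3,1} = 132.9734820 + (132.9734820 − 136.0106212)/3 = 131.9611023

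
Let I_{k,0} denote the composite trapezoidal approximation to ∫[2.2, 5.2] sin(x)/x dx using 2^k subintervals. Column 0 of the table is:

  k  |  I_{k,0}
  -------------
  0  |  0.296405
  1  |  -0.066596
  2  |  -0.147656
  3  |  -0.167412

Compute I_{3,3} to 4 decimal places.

-0.1740

I_{1,1} = (4·(-0.066596) − 0.296405) / 3 = -0.187596
I_{2,1} = (4·(-0.147656) − (-0.066596)) / 3 = -0.174676
I_{3,1} = (4·(-0.167412) − (-0.147656)) / 3 = -0.173997
I_{2,2} = -0.174676 + (-0.174676 − (-0.187596))/15 = -0.173815
I_{3,2} = (16·(-0.173997) − (-0.174676)) / 15 = -0.173952
I_{3,3} = -0.173952 + (-0.173952 − (-0.173815))/63 = -0.173954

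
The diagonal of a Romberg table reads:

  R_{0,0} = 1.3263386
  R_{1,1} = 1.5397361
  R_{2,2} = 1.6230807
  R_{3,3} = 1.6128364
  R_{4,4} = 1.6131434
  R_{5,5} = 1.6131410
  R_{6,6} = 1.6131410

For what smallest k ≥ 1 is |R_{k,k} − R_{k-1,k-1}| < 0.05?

|R_{1,1} − R_{0,0}| = 0.2133975 ≥ 0.05
|R_{2,2} − R_{1,1}| = 0.0833446 ≥ 0.05
|R_{3,3} − R_{2,2}| = 0.0102443 < 0.05

k = 3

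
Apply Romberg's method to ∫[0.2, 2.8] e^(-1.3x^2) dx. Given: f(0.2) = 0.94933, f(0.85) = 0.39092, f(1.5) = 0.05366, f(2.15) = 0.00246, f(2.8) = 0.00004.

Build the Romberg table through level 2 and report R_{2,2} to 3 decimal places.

R_{0,0} (trapezoid, 1 panel, h=2.6000): 1.23418
R_{1,0} (trapezoid, 2 panels, h=1.3000): 0.68685
R_{2,0} (trapezoid, 4 panels, h=0.6500): 0.59912
R_{1,1} = 0.68685 + (0.68685 − 1.23418)/3 = 0.50441
R_{2,1} = 0.59912 + (0.59912 − 0.68685)/3 = 0.56988
R_{2,2} = 0.56988 + (0.56988 − 0.50441)/15 = 0.57424

0.574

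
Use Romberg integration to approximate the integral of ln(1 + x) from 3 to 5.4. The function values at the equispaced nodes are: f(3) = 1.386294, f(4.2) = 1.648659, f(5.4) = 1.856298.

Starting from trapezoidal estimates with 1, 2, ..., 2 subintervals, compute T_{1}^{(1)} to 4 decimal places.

3.9349

T_{0}^{(0)} (trapezoid, 1 panel, h=2.4000): 3.891110
T_{1}^{(0)} (trapezoid, 2 panels, h=1.2000): 3.923946
T_{1}^{(1)} = 3.923946 + (3.923946 − 3.891110)/3 = 3.934891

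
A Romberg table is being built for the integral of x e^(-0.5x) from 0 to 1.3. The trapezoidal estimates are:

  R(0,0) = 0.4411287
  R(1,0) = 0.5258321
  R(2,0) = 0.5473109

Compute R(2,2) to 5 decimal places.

0.55450

Richardson extrapolation on the trapezoidal column (denominator 4−1=3):
R(1,1) = 0.5258321 + (0.5258321 − 0.4411287)/3 = 0.5540666
R(2,1) = (4·0.5473109 − 0.5258321) / 3 = 0.5544705
R(2,2) = (16·0.5544705 − 0.5540666) / 15 = 0.5544974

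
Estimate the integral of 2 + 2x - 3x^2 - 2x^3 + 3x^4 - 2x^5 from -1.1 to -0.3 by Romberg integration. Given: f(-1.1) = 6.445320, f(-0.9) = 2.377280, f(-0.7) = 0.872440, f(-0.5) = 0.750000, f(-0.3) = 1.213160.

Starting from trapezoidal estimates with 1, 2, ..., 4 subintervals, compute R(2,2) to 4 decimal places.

1.4591

R(0,0) (trapezoid, 1 panel, h=0.8000): 3.063392
R(1,0) (trapezoid, 2 panels, h=0.4000): 1.880672
R(2,0) (trapezoid, 4 panels, h=0.2000): 1.565792
R(1,1) = 1.880672 + (1.880672 − 3.063392)/3 = 1.486432
R(2,1) = 1.565792 + (1.565792 − 1.880672)/3 = 1.460832
R(2,2) = 1.460832 + (1.460832 − 1.486432)/15 = 1.459125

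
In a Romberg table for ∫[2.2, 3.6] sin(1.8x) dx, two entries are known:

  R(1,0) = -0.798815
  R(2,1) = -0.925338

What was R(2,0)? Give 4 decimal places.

From R(2,1) = (4·R(2,0) − R(1,0))/3, solve for R(2,0):
4·R(2,0) = 3·(-0.925338) + (-0.798815) = -3.574829
R(2,0) = -0.893707

-0.8937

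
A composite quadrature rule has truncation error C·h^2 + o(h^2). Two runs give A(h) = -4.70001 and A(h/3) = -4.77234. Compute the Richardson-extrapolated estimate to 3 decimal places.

-4.781

The leading error scales as h^2; refining by a factor of 3 reduces it by 3^2 = 9.
Extrapolated value = (9·A(h/3) − A(h)) / (9 − 1)
= (9·(-4.77234) − (-4.70001)) / 8
= -38.25105 / 8 = -4.78138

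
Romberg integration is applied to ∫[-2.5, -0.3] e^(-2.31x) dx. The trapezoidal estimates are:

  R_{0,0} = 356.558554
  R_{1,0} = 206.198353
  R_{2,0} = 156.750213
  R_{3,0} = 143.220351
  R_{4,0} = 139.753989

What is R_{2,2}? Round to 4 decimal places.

Richardson extrapolation on the trapezoidal column (denominator 4−1=3):
R_{1,1} = 206.198353 + (206.198353 − 356.558554)/3 = 156.078286
R_{2,1} = 156.750213 + (156.750213 − 206.198353)/3 = 140.267500
R_{2,2} = (16·140.267500 − 156.078286) / 15 = 139.213448
(Column j=1 coincides with Simpson's rule on the same nodes.)

139.2134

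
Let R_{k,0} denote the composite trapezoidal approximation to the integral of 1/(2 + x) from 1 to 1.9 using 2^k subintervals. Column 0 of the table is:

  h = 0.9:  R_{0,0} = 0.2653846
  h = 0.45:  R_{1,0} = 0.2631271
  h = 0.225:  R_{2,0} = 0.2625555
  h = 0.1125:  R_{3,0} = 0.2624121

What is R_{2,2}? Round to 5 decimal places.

0.26236

Richardson extrapolation on the trapezoidal column (denominator 4−1=3):
R_{1,1} = (4·0.2631271 − 0.2653846) / 3 = 0.2623746
R_{2,1} = 0.2625555 + (0.2625555 − 0.2631271)/3 = 0.2623650
R_{2,2} = (16·0.2623650 − 0.2623746) / 15 = 0.2623644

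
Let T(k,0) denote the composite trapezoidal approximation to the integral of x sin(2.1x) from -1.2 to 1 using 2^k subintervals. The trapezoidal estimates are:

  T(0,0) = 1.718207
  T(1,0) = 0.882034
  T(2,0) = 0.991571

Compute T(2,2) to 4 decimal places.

1.0564

T(1,1) = (4·0.882034 − 1.718207) / 3 = 0.603310
T(2,1) = (4·0.991571 − 0.882034) / 3 = 1.028083
T(2,2) = 1.028083 + (1.028083 − 0.603310)/15 = 1.056401
(Column j=1 coincides with Simpson's rule on the same nodes.)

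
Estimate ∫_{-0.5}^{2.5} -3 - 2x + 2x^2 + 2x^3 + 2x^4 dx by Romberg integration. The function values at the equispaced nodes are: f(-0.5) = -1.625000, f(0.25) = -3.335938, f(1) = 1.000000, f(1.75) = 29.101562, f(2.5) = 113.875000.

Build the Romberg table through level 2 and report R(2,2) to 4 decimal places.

R(0,0) (trapezoid, 1 panel, h=3.0000): 168.375000
R(1,0) (trapezoid, 2 panels, h=1.5000): 85.687500
R(2,0) (trapezoid, 4 panels, h=0.7500): 62.167968
R(1,1) = 85.687500 + (85.687500 − 168.375000)/3 = 58.125000
R(2,1) = 62.167968 + (62.167968 − 85.687500)/3 = 54.328124
R(2,2) = 54.328124 + (54.328124 − 58.125000)/15 = 54.074999

54.0750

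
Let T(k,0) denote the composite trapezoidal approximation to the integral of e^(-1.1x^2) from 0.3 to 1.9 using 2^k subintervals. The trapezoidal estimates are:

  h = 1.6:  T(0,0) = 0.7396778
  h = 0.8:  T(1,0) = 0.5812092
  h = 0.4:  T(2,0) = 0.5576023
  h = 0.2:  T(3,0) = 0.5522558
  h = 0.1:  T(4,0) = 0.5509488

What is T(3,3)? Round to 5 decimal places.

T(1,1) = (4·0.5812092 − 0.7396778) / 3 = 0.5283863
T(2,1) = 0.5576023 + (0.5576023 − 0.5812092)/3 = 0.5497333
T(3,1) = (4·0.5522558 − 0.5576023) / 3 = 0.5504736
T(2,2) = 0.5497333 + (0.5497333 − 0.5283863)/15 = 0.5511564
T(3,2) = (16·0.5504736 − 0.5497333) / 15 = 0.5505230
T(3,3) = (64·0.5505230 − 0.5511564) / 63 = 0.5505129

0.55051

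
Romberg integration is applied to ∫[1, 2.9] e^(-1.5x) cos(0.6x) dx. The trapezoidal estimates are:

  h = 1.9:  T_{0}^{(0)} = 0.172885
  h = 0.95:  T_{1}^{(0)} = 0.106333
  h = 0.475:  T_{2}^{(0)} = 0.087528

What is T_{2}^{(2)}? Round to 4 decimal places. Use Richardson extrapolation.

0.0811

Richardson extrapolation on the trapezoidal column (denominator 4−1=3):
T_{1}^{(1)} = 0.106333 + (0.106333 − 0.172885)/3 = 0.084149
T_{2}^{(1)} = (4·0.087528 − 0.106333) / 3 = 0.081260
T_{2}^{(2)} = (16·0.081260 − 0.084149) / 15 = 0.081067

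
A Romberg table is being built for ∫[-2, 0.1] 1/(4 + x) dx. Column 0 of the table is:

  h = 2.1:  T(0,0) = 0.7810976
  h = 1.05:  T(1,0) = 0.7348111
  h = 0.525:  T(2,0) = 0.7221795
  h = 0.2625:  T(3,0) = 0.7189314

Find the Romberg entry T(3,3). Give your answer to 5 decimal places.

T(1,1) = 0.7348111 + (0.7348111 − 0.7810976)/3 = 0.7193823
T(2,1) = (4·0.7221795 − 0.7348111) / 3 = 0.7179690
T(3,1) = (4·0.7189314 − 0.7221795) / 3 = 0.7178487
T(2,2) = (16·0.7179690 − 0.7193823) / 15 = 0.7178748
T(3,2) = 0.7178487 + (0.7178487 − 0.7179690)/15 = 0.7178407
T(3,3) = 0.7178407 + (0.7178407 − 0.7178748)/63 = 0.7178402

0.71784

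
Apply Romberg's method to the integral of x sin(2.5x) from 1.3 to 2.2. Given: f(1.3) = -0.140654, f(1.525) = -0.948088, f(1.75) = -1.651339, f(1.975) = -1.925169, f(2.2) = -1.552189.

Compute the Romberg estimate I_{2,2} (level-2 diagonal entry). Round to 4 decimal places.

-1.2361

I_{0,0} (trapezoid, 1 panel, h=0.9000): -0.761779
I_{1,0} (trapezoid, 2 panels, h=0.4500): -1.123992
I_{2,0} (trapezoid, 4 panels, h=0.2250): -1.208479
I_{1,1} = -1.123992 + (-1.123992 − (-0.761779))/3 = -1.244730
I_{2,1} = -1.208479 + (-1.208479 − (-1.123992))/3 = -1.236641
I_{2,2} = -1.236641 + (-1.236641 − (-1.244730))/15 = -1.236102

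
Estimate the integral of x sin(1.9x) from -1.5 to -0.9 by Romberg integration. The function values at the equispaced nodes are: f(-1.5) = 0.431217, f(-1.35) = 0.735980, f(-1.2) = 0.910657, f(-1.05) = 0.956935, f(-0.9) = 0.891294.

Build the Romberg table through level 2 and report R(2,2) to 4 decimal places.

0.4957

R(0,0) (trapezoid, 1 panel, h=0.6000): 0.396753
R(1,0) (trapezoid, 2 panels, h=0.3000): 0.471574
R(2,0) (trapezoid, 4 panels, h=0.1500): 0.489724
R(1,1) = 0.471574 + (0.471574 − 0.396753)/3 = 0.496514
R(2,1) = 0.489724 + (0.489724 − 0.471574)/3 = 0.495774
R(2,2) = 0.495774 + (0.495774 − 0.496514)/15 = 0.495725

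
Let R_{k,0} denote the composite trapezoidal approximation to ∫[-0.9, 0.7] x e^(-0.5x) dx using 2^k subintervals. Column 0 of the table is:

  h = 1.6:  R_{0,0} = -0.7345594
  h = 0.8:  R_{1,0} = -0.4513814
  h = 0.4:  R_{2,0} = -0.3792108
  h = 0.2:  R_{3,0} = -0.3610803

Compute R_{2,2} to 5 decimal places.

-0.35503

R_{1,1} = -0.4513814 + (-0.4513814 − (-0.7345594))/3 = -0.3569887
R_{2,1} = -0.3792108 + (-0.3792108 − (-0.4513814))/3 = -0.3551539
R_{2,2} = -0.3551539 + (-0.3551539 − (-0.3569887))/15 = -0.3550316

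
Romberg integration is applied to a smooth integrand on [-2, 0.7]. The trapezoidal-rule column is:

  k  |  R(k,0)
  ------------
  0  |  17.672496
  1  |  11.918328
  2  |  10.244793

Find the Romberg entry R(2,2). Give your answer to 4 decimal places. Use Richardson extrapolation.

Richardson extrapolation on the trapezoidal column (denominator 4−1=3):
R(1,1) = 11.918328 + (11.918328 − 17.672496)/3 = 10.000272
R(2,1) = (4·10.244793 − 11.918328) / 3 = 9.686948
R(2,2) = 9.686948 + (9.686948 − 10.000272)/15 = 9.666060

9.6661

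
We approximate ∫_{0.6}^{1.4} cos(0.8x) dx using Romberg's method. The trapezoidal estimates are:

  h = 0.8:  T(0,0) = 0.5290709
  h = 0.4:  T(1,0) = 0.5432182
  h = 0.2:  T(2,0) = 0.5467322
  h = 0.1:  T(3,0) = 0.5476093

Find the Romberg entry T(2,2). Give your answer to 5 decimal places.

0.54790

Richardson extrapolation on the trapezoidal column (denominator 4−1=3):
T(1,1) = 0.5432182 + (0.5432182 − 0.5290709)/3 = 0.5479340
T(2,1) = (4·0.5467322 − 0.5432182) / 3 = 0.5479035
T(2,2) = 0.5479035 + (0.5479035 − 0.5479340)/15 = 0.5479015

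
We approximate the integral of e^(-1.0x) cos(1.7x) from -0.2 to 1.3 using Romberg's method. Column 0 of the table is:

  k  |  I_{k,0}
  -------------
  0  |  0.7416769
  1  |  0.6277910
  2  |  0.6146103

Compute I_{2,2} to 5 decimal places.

0.61158

Richardson extrapolation on the trapezoidal column (denominator 4−1=3):
I_{1,1} = (4·0.6277910 − 0.7416769) / 3 = 0.5898290
I_{2,1} = (4·0.6146103 − 0.6277910) / 3 = 0.6102167
I_{2,2} = 0.6102167 + (0.6102167 − 0.5898290)/15 = 0.6115759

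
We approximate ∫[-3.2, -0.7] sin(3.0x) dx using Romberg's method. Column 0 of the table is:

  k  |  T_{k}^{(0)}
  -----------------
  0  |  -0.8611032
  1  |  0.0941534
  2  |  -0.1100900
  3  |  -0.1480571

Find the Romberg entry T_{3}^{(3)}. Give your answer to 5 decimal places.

-0.15863

T_{1}^{(1)} = (4·0.0941534 − (-0.8611032)) / 3 = 0.4125723
T_{2}^{(1)} = -0.1100900 + (-0.1100900 − 0.0941534)/3 = -0.1781711
T_{3}^{(1)} = -0.1480571 + (-0.1480571 − (-0.1100900))/3 = -0.1607128
T_{2}^{(2)} = (16·(-0.1781711) − 0.4125723) / 15 = -0.2175540
T_{3}^{(2)} = (16·(-0.1607128) − (-0.1781711)) / 15 = -0.1595489
T_{3}^{(3)} = (64·(-0.1595489) − (-0.2175540)) / 63 = -0.1586282
(Column j=1 coincides with Simpson's rule on the same nodes.)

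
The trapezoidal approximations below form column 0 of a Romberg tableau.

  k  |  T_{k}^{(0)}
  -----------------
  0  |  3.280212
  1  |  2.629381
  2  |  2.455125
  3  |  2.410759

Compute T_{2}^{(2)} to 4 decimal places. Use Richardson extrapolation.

2.3960

Richardson extrapolation on the trapezoidal column (denominator 4−1=3):
T_{1}^{(1)} = 2.629381 + (2.629381 − 3.280212)/3 = 2.412437
T_{2}^{(1)} = 2.455125 + (2.455125 − 2.629381)/3 = 2.397040
T_{2}^{(2)} = (16·2.397040 − 2.412437) / 15 = 2.396014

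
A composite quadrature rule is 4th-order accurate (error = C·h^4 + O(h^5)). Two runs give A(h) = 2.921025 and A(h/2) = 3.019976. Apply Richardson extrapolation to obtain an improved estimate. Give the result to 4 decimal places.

The leading error scales as h^4; refining by a factor of 2 reduces it by 2^4 = 16.
Extrapolated value = (16·A(h/2) − A(h)) / (16 − 1)
= (16·3.019976 − 2.921025) / 15
= 45.398591 / 15 = 3.026573

3.0266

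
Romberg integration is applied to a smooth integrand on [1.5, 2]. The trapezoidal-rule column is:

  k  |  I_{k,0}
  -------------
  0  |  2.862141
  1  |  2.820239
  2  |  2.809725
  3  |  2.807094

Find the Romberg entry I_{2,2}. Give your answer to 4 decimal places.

Richardson extrapolation on the trapezoidal column (denominator 4−1=3):
I_{1,1} = (4·2.820239 − 2.862141) / 3 = 2.806272
I_{2,1} = (4·2.809725 − 2.820239) / 3 = 2.806220
I_{2,2} = 2.806220 + (2.806220 − 2.806272)/15 = 2.806217

2.8062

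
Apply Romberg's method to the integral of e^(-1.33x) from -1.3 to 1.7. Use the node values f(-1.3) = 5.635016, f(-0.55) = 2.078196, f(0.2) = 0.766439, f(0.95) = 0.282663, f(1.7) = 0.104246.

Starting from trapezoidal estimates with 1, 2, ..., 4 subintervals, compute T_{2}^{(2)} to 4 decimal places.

T_{0}^{(0)} (trapezoid, 1 panel, h=3.0000): 8.608893
T_{1}^{(0)} (trapezoid, 2 panels, h=1.5000): 5.454105
T_{2}^{(0)} (trapezoid, 4 panels, h=0.7500): 4.497697
T_{1}^{(1)} = 5.454105 + (5.454105 − 8.608893)/3 = 4.402509
T_{2}^{(1)} = 4.497697 + (4.497697 − 5.454105)/3 = 4.178894
T_{2}^{(2)} = 4.178894 + (4.178894 − 4.402509)/15 = 4.163986

4.1640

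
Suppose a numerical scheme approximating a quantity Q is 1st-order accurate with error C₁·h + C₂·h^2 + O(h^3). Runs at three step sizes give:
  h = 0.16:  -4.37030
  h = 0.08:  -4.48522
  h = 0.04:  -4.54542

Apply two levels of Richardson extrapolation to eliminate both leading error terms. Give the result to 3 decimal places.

-4.607

First eliminate the h term (factor 2^1 = 2):
  B₁ = (2·(-4.48522) − (-4.37030))/1 = -4.60014
  B₂ = (2·(-4.54542) − (-4.48522))/1 = -4.60562
Then eliminate the h^2 term (factor 2^2 = 4):
  (4·(-4.60562) − (-4.60014))/3 = -4.60745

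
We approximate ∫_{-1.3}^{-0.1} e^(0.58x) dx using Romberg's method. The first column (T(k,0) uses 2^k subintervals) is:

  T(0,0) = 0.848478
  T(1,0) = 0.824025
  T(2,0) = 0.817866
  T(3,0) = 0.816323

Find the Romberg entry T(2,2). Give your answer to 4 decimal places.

T(1,1) = 0.824025 + (0.824025 − 0.848478)/3 = 0.815874
T(2,1) = (4·0.817866 − 0.824025) / 3 = 0.815813
T(2,2) = (16·0.815813 − 0.815874) / 15 = 0.815809

0.8158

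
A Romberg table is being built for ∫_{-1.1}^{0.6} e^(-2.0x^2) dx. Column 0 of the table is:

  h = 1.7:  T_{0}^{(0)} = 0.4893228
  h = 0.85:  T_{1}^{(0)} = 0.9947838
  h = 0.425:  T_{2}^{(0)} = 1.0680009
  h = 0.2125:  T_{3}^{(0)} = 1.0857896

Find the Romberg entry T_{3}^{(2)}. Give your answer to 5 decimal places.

Richardson extrapolation on the trapezoidal column (denominator 4−1=3):
T_{2}^{(1)} = 1.0680009 + (1.0680009 − 0.9947838)/3 = 1.0924066
T_{3}^{(1)} = (4·1.0857896 − 1.0680009) / 3 = 1.0917192
T_{3}^{(2)} = 1.0917192 + (1.0917192 − 1.0924066)/15 = 1.0916734

1.09167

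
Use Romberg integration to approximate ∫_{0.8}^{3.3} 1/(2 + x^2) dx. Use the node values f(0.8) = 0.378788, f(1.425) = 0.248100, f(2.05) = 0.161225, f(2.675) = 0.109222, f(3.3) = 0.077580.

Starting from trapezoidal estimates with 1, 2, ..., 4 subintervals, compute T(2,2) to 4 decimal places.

T(0,0) (trapezoid, 1 panel, h=2.5000): 0.570460
T(1,0) (trapezoid, 2 panels, h=1.2500): 0.486761
T(2,0) (trapezoid, 4 panels, h=0.6250): 0.466707
T(1,1) = 0.486761 + (0.486761 − 0.570460)/3 = 0.458861
T(2,1) = 0.466707 + (0.466707 − 0.486761)/3 = 0.460022
T(2,2) = 0.460022 + (0.460022 − 0.458861)/15 = 0.460099

0.4601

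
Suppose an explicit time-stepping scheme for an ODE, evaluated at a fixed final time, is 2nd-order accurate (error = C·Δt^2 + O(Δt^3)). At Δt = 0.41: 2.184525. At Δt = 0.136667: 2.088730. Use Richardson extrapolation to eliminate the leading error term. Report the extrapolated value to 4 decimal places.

Extrapolated value = (9·A(Δt/3) − A(Δt)) / (9 − 1)
= (9·2.088730 − 2.184525) / 8
= 16.614045 / 8 = 2.076756

2.0768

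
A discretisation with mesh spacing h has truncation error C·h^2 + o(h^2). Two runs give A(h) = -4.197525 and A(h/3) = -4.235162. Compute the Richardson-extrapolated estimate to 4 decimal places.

-4.2399

The leading error scales as h^2; refining by a factor of 3 reduces it by 3^2 = 9.
Extrapolated value = (9·A(h/3) − A(h)) / (9 − 1)
= (9·(-4.235162) − (-4.197525)) / 8
= -33.918933 / 8 = -4.239867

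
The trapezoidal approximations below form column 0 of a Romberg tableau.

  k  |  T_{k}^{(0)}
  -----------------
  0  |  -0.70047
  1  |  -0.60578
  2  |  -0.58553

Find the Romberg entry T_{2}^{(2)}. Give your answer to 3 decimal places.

T_{1}^{(1)} = -0.60578 + (-0.60578 − (-0.70047))/3 = -0.57422
T_{2}^{(1)} = -0.58553 + (-0.58553 − (-0.60578))/3 = -0.57878
T_{2}^{(2)} = -0.57878 + (-0.57878 − (-0.57422))/15 = -0.57908
(Column j=1 coincides with Simpson's rule on the same nodes.)

-0.579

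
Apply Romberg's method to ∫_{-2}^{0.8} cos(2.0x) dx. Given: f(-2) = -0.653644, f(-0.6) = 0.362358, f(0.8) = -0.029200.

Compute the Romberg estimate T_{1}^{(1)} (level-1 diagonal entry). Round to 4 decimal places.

0.3577

T_{0}^{(0)} (trapezoid, 1 panel, h=2.8000): -0.955982
T_{1}^{(0)} (trapezoid, 2 panels, h=1.4000): 0.029310
T_{1}^{(1)} = 0.029310 + (0.029310 − (-0.955982))/3 = 0.357741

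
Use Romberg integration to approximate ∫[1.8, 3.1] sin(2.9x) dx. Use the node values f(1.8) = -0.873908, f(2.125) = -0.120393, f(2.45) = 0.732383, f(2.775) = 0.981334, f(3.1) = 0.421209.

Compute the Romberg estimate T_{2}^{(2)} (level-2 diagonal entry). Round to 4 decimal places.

T_{0}^{(0)} (trapezoid, 1 panel, h=1.3000): -0.294254
T_{1}^{(0)} (trapezoid, 2 panels, h=0.6500): 0.328922
T_{2}^{(0)} (trapezoid, 4 panels, h=0.3250): 0.444267
T_{1}^{(1)} = 0.328922 + (0.328922 − (-0.294254))/3 = 0.536647
T_{2}^{(1)} = 0.444267 + (0.444267 − 0.328922)/3 = 0.482715
T_{2}^{(2)} = 0.482715 + (0.482715 − 0.536647)/15 = 0.479120

0.4791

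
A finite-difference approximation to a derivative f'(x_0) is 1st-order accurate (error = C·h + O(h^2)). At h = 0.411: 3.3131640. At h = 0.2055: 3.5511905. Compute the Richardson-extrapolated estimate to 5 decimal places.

3.78922

The leading error scales as h; refining by a factor of 2 reduces it by 2^1 = 2.
Extrapolated value = (2·A(h/2) − A(h)) / (2 − 1)
= (2·3.5511905 − 3.3131640) / 1
= 3.7892170 / 1 = 3.7892170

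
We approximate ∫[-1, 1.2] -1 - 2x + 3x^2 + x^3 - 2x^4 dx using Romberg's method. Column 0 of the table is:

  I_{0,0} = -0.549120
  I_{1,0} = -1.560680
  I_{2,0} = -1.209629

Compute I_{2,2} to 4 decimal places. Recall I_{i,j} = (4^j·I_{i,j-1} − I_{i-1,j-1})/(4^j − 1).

-1.0389

Richardson extrapolation on the trapezoidal column (denominator 4−1=3):
I_{1,1} = (4·(-1.560680) − (-0.549120)) / 3 = -1.897867
I_{2,1} = (4·(-1.209629) − (-1.560680)) / 3 = -1.092612
I_{2,2} = -1.092612 + (-1.092612 − (-1.897867))/15 = -1.038928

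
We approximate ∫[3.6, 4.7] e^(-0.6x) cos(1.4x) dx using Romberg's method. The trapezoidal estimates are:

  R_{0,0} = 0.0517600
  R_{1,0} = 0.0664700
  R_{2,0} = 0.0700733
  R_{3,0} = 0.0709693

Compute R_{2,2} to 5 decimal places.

Richardson extrapolation on the trapezoidal column (denominator 4−1=3):
R_{1,1} = (4·0.0664700 − 0.0517600) / 3 = 0.0713733
R_{2,1} = (4·0.0700733 − 0.0664700) / 3 = 0.0712744
R_{2,2} = (16·0.0712744 − 0.0713733) / 15 = 0.0712678

0.07127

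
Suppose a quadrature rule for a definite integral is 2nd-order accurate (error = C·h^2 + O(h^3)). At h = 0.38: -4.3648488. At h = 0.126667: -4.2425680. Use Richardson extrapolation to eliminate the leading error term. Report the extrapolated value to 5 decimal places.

The leading error scales as h^2; refining by a factor of 3 reduces it by 3^2 = 9.
Extrapolated value = (9·A(h/3) − A(h)) / (9 − 1)
= (9·(-4.2425680) − (-4.3648488)) / 8
= -33.8182632 / 8 = -4.2272829

-4.22728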